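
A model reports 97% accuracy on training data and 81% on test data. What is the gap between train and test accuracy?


Gap = train_accuracy - test_accuracy
= 97 - 81
= 16%
This gap suggests the model is overfitting.

16


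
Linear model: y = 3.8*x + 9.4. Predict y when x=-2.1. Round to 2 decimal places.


y = 3.8 * -2.1 + (9.4)
= -7.98 + (9.4)
= 1.42

1.42


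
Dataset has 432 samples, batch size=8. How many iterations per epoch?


Iterations per epoch = dataset_size / batch_size
= 432 / 8
= 54

54


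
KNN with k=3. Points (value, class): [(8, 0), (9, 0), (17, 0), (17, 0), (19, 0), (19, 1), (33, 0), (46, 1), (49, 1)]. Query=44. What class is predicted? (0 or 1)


Distances from query 44:
Point 46 (class 1): distance = 2
Point 49 (class 1): distance = 5
Point 33 (class 0): distance = 11
K=3 nearest neighbors: classes = [1, 1, 0]
Votes for class 1: 2 / 3
Majority vote => class 1

1


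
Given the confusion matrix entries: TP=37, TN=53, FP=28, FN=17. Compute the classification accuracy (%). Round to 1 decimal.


Accuracy = (TP + TN) / (TP + TN + FP + FN) * 100
= (37 + 53) / (37 + 53 + 28 + 17)
= 90 / 135
= 0.6667
= 66.7%

66.7


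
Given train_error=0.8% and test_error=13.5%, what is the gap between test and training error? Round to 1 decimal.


Generalization gap = test_error - train_error
= 13.5 - 0.8
= 12.7%
A large gap suggests overfitting.

12.7


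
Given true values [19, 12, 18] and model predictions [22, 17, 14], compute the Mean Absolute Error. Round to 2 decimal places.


Absolute errors: [3, 5, 4]
Sum of absolute errors = 12
MAE = 12 / 3 = 4.00

4.00


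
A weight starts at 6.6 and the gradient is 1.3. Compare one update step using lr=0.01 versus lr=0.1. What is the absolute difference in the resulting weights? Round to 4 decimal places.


With lr=0.01: w_new = 6.6 - 0.01 * 1.3 = 6.587
With lr=0.1: w_new = 6.6 - 0.1 * 1.3 = 6.47
Absolute difference = |6.587 - 6.47|
= 0.1170

0.1170


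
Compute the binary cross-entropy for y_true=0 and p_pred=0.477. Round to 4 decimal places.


For y=0: Loss = -log(1-p)
= -log(1 - 0.477)
= -log(0.523)
= -(-0.6482)
= 0.6482

0.6482


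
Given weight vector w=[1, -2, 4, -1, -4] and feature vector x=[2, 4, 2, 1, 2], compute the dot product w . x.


Element-wise products:
1 * 2 = 2
-2 * 4 = -8
4 * 2 = 8
-1 * 1 = -1
-4 * 2 = -8
Sum = 2 + -8 + 8 + -1 + -8
= -7

-7


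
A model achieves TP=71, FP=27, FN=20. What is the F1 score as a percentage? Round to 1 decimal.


Precision = TP / (TP + FP) = 71 / 98 = 0.7245
Recall = TP / (TP + FN) = 71 / 91 = 0.7802
F1 = 2 * P * R / (P + R)
= 2 * 0.7245 * 0.7802 / (0.7245 + 0.7802)
= 1.1305 / 1.5047
= 0.7513
As percentage: 75.1%

75.1


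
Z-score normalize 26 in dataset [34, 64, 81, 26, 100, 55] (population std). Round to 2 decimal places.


Mean = (34 + 64 + 81 + 26 + 100 + 55) / 6 = 60.0
Variance = sum((x_i - mean)^2) / n = 652.3333
Std = sqrt(652.3333) = 25.5408
Z = (x - mean) / std
= (26 - 60.0) / 25.5408
= -34.0 / 25.5408
= -1.33

-1.33


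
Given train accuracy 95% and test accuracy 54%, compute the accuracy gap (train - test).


Gap = train_accuracy - test_accuracy
= 95 - 54
= 41%
This large gap strongly indicates overfitting.

41


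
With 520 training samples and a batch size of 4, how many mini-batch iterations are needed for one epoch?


Iterations per epoch = dataset_size / batch_size
= 520 / 4
= 130

130


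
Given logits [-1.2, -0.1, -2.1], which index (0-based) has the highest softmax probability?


Softmax is a monotonic transformation, so it preserves the argmax.
We need to find the index of the maximum logit.
Index 0: -1.2
Index 1: -0.1
Index 2: -2.1
Maximum logit = -0.1 at index 1

1


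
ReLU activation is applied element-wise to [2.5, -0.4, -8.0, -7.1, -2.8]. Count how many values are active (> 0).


ReLU(x) = max(0, x) for each element:
ReLU(2.5) = 2.5
ReLU(-0.4) = 0
ReLU(-8.0) = 0
ReLU(-7.1) = 0
ReLU(-2.8) = 0
Active neurons (>0): 1

1


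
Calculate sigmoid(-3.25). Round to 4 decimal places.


sigmoid(z) = 1 / (1 + exp(-z))
exp(-(-3.25)) = exp(3.25) = 25.7903
1 + 25.7903 = 26.7903
1 / 26.7903 = 0.0373

0.0373


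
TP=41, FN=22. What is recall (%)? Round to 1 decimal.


Recall = TP / (TP + FN) * 100
= 41 / (41 + 22)
= 41 / 63
= 0.6508
= 65.1%

65.1


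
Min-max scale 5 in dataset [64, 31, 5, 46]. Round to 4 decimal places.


Min = 5, Max = 64
Range = 64 - 5 = 59
Scaled = (x - min) / (max - min)
= (5 - 5) / 59
= 0 / 59
= 0.0000

0.0000


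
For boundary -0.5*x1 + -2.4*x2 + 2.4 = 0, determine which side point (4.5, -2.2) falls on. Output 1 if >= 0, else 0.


Compute -0.5 * 4.5 + -2.4 * -2.2 + 2.4
= -2.25 + 5.28 + 2.4
= 5.43
Since 5.43 >= 0, the point is on the positive side.

1


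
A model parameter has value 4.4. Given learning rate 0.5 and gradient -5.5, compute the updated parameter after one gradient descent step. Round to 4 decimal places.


w_new = w_old - lr * gradient
= 4.4 - 0.5 * -5.5
= 4.4 - (-2.75)
= 7.1500

7.1500


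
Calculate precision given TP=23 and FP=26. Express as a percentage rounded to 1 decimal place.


Precision = TP / (TP + FP) * 100
= 23 / (23 + 26)
= 23 / 49
= 0.4694
= 46.9%

46.9


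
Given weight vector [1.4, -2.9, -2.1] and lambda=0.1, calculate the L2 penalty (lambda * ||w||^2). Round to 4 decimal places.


Squaring each weight:
1.4^2 = 1.96
(-2.9)^2 = 8.41
(-2.1)^2 = 4.41
Sum of squares = 14.78
Penalty = 0.1 * 14.78 = 1.4780

1.4780


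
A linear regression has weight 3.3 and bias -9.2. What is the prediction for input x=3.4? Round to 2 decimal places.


y = 3.3 * 3.4 + (-9.2)
= 11.22 + (-9.2)
= 2.02

2.02


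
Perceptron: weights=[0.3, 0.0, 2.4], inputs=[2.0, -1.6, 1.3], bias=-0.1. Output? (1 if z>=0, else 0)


z = w . x + b
= 0.3*2.0 + 0.0*-1.6 + 2.4*1.3 + -0.1
= 0.6 + -0.0 + 3.12 + -0.1
= 3.72 + -0.1
= 3.62
Since z = 3.62 >= 0, output = 1

1


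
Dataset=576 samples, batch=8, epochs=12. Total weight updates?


Iterations per epoch = 576 / 8 = 72
Total updates = iterations_per_epoch * epochs
= 72 * 12
= 864

864


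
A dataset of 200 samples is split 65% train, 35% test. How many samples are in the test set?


Train samples = 200 * 65% = 130
Test samples = 200 - 130
= 70

70


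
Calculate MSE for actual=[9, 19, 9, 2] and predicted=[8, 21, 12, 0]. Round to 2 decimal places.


Differences: [1, -2, -3, 2]
Squared errors: [1, 4, 9, 4]
Sum of squared errors = 18
MSE = 18 / 4 = 4.50

4.50


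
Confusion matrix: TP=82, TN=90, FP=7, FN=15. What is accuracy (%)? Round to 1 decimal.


Accuracy = (TP + TN) / (TP + TN + FP + FN) * 100
= (82 + 90) / (82 + 90 + 7 + 15)
= 172 / 194
= 0.8866
= 88.7%

88.7


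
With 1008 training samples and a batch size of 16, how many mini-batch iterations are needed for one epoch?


Iterations per epoch = dataset_size / batch_size
= 1008 / 16
= 63

63


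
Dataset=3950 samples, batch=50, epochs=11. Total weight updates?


Iterations per epoch = 3950 / 50 = 79
Total updates = iterations_per_epoch * epochs
= 79 * 11
= 869

869


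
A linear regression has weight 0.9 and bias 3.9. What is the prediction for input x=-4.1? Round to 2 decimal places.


y = 0.9 * -4.1 + (3.9)
= -3.69 + (3.9)
= 0.21

0.21


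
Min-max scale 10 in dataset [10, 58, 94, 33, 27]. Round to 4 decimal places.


Min = 10, Max = 94
Range = 94 - 10 = 84
Scaled = (x - min) / (max - min)
= (10 - 10) / 84
= 0 / 84
= 0.0000

0.0000


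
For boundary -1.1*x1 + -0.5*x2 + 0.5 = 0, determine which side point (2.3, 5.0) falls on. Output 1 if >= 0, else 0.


Compute -1.1 * 2.3 + -0.5 * 5.0 + 0.5
= -2.53 + -2.5 + 0.5
= -4.53
Since -4.53 < 0, the point is on the negative side.

0


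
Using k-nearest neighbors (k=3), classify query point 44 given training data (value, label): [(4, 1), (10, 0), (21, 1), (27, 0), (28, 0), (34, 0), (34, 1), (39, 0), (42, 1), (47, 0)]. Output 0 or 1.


Distances from query 44:
Point 42 (class 1): distance = 2
Point 47 (class 0): distance = 3
Point 39 (class 0): distance = 5
K=3 nearest neighbors: classes = [1, 0, 0]
Votes for class 1: 1 / 3
Majority vote => class 0

0


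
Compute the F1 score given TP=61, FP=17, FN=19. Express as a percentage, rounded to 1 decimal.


Precision = TP / (TP + FP) = 61 / 78 = 0.7821
Recall = TP / (TP + FN) = 61 / 80 = 0.7625
F1 = 2 * P * R / (P + R)
= 2 * 0.7821 * 0.7625 / (0.7821 + 0.7625)
= 1.1926 / 1.5446
= 0.7722
As percentage: 77.2%

77.2


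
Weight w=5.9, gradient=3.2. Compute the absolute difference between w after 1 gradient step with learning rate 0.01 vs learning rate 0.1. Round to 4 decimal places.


With lr=0.01: w_new = 5.9 - 0.01 * 3.2 = 5.868
With lr=0.1: w_new = 5.9 - 0.1 * 3.2 = 5.58
Absolute difference = |5.868 - 5.58|
= 0.2880

0.2880


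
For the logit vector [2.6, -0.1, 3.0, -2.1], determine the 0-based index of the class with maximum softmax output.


Softmax is a monotonic transformation, so it preserves the argmax.
We need to find the index of the maximum logit.
Index 0: 2.6
Index 1: -0.1
Index 2: 3.0
Index 3: -2.1
Maximum logit = 3.0 at index 2

2


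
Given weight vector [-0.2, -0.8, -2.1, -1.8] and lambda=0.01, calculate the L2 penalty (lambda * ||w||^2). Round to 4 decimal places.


Squaring each weight:
(-0.2)^2 = 0.04
(-0.8)^2 = 0.64
(-2.1)^2 = 4.41
(-1.8)^2 = 3.24
Sum of squares = 8.33
Penalty = 0.01 * 8.33 = 0.0833

0.0833


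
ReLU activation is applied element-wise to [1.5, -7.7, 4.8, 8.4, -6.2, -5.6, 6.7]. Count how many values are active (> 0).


ReLU(x) = max(0, x) for each element:
ReLU(1.5) = 1.5
ReLU(-7.7) = 0
ReLU(4.8) = 4.8
ReLU(8.4) = 8.4
ReLU(-6.2) = 0
ReLU(-5.6) = 0
ReLU(6.7) = 6.7
Active neurons (>0): 4

4


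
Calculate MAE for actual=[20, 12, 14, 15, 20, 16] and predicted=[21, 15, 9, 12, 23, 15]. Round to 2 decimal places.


Absolute errors: [1, 3, 5, 3, 3, 1]
Sum of absolute errors = 16
MAE = 16 / 6 = 2.67

2.67


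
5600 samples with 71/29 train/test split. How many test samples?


Train samples = 5600 * 71% = 3976
Test samples = 5600 - 3976
= 1624

1624


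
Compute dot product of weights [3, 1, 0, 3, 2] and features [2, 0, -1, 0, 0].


Element-wise products:
3 * 2 = 6
1 * 0 = 0
0 * -1 = 0
3 * 0 = 0
2 * 0 = 0
Sum = 6 + 0 + 0 + 0 + 0
= 6

6


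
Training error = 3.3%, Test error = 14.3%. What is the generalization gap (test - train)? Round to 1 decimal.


Generalization gap = test_error - train_error
= 14.3 - 3.3
= 11.0%
A large gap suggests overfitting.

11.0


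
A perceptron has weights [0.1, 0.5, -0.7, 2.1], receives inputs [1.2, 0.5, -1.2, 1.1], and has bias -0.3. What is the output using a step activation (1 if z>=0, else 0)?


z = w . x + b
= 0.1*1.2 + 0.5*0.5 + -0.7*-1.2 + 2.1*1.1 + -0.3
= 0.12 + 0.25 + 0.84 + 2.31 + -0.3
= 3.52 + -0.3
= 3.22
Since z = 3.22 >= 0, output = 1

1


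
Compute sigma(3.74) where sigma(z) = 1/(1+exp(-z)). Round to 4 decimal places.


sigmoid(z) = 1 / (1 + exp(-z))
exp(-(3.74)) = exp(-3.74) = 0.0238
1 + 0.0238 = 1.0238
1 / 1.0238 = 0.9768

0.9768


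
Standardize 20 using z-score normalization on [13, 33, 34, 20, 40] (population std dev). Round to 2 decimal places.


Mean = (13 + 33 + 34 + 20 + 40) / 5 = 28.0
Variance = sum((x_i - mean)^2) / n = 98.8
Std = sqrt(98.8) = 9.9398
Z = (x - mean) / std
= (20 - 28.0) / 9.9398
= -8.0 / 9.9398
= -0.80

-0.80


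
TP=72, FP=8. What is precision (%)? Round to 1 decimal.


Precision = TP / (TP + FP) * 100
= 72 / (72 + 8)
= 72 / 80
= 0.9
= 90.0%

90.0


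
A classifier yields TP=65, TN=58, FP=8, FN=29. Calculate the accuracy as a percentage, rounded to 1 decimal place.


Accuracy = (TP + TN) / (TP + TN + FP + FN) * 100
= (65 + 58) / (65 + 58 + 8 + 29)
= 123 / 160
= 0.7688
= 76.9%

76.9


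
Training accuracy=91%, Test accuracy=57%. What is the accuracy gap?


Gap = train_accuracy - test_accuracy
= 91 - 57
= 34%
This large gap strongly indicates overfitting.

34


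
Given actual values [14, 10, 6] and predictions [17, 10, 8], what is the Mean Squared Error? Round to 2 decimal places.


Differences: [-3, 0, -2]
Squared errors: [9, 0, 4]
Sum of squared errors = 13
MSE = 13 / 3 = 4.33

4.33


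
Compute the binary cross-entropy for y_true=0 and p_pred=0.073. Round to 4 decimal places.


For y=0: Loss = -log(1-p)
= -log(1 - 0.073)
= -log(0.927)
= -(-0.0758)
= 0.0758

0.0758


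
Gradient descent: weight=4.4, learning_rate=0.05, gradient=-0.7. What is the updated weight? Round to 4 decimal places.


w_new = w_old - lr * gradient
= 4.4 - 0.05 * -0.7
= 4.4 - (-0.035)
= 4.4350

4.4350


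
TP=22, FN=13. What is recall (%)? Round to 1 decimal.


Recall = TP / (TP + FN) * 100
= 22 / (22 + 13)
= 22 / 35
= 0.6286
= 62.9%

62.9


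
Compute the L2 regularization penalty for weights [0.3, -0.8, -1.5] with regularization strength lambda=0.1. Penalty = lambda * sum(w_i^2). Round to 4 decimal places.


Squaring each weight:
0.3^2 = 0.09
(-0.8)^2 = 0.64
(-1.5)^2 = 2.25
Sum of squares = 2.98
Penalty = 0.1 * 2.98 = 0.2980

0.2980


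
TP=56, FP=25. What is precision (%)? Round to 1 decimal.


Precision = TP / (TP + FP) * 100
= 56 / (56 + 25)
= 56 / 81
= 0.6914
= 69.1%

69.1


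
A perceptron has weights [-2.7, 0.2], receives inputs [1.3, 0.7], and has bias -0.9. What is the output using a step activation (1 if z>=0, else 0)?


z = w . x + b
= -2.7*1.3 + 0.2*0.7 + -0.9
= -3.51 + 0.14 + -0.9
= -3.37 + -0.9
= -4.27
Since z = -4.27 < 0, output = 0

0


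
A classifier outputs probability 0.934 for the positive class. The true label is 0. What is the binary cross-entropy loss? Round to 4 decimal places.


For y=0: Loss = -log(1-p)
= -log(1 - 0.934)
= -log(0.066)
= -(-2.7181)
= 2.7181

2.7181


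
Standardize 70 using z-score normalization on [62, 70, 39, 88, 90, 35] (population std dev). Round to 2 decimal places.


Mean = (62 + 70 + 39 + 88 + 90 + 35) / 6 = 64.0
Variance = sum((x_i - mean)^2) / n = 459.6667
Std = sqrt(459.6667) = 21.4398
Z = (x - mean) / std
= (70 - 64.0) / 21.4398
= 6.0 / 21.4398
= 0.28

0.28


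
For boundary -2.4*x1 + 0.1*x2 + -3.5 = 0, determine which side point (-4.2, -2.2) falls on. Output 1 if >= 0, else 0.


Compute -2.4 * -4.2 + 0.1 * -2.2 + -3.5
= 10.08 + -0.22 + -3.5
= 6.36
Since 6.36 >= 0, the point is on the positive side.

1


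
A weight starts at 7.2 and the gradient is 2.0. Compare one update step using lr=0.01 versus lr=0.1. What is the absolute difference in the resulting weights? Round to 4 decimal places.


With lr=0.01: w_new = 7.2 - 0.01 * 2.0 = 7.18
With lr=0.1: w_new = 7.2 - 0.1 * 2.0 = 7.0
Absolute difference = |7.18 - 7.0|
= 0.1800

0.1800


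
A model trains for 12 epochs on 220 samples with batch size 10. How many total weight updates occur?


Iterations per epoch = 220 / 10 = 22
Total updates = iterations_per_epoch * epochs
= 22 * 12
= 264

264


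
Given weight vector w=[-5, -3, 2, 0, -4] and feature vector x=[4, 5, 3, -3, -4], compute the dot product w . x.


Element-wise products:
-5 * 4 = -20
-3 * 5 = -15
2 * 3 = 6
0 * -3 = 0
-4 * -4 = 16
Sum = -20 + -15 + 6 + 0 + 16
= -13

-13


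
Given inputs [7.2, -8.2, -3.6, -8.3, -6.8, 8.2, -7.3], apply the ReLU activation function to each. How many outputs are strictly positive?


ReLU(x) = max(0, x) for each element:
ReLU(7.2) = 7.2
ReLU(-8.2) = 0
ReLU(-3.6) = 0
ReLU(-8.3) = 0
ReLU(-6.8) = 0
ReLU(8.2) = 8.2
ReLU(-7.3) = 0
Active neurons (>0): 2

2


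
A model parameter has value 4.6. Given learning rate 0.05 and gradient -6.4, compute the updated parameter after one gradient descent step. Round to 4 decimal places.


w_new = w_old - lr * gradient
= 4.6 - 0.05 * -6.4
= 4.6 - (-0.32)
= 4.9200

4.9200


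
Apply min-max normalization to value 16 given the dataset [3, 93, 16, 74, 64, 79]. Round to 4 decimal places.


Min = 3, Max = 93
Range = 93 - 3 = 90
Scaled = (x - min) / (max - min)
= (16 - 3) / 90
= 13 / 90
= 0.1444

0.1444


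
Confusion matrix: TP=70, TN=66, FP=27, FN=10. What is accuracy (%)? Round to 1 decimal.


Accuracy = (TP + TN) / (TP + TN + FP + FN) * 100
= (70 + 66) / (70 + 66 + 27 + 10)
= 136 / 173
= 0.7861
= 78.6%

78.6


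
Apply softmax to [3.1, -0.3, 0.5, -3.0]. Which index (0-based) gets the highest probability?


Softmax is a monotonic transformation, so it preserves the argmax.
We need to find the index of the maximum logit.
Index 0: 3.1
Index 1: -0.3
Index 2: 0.5
Index 3: -3.0
Maximum logit = 3.1 at index 0

0


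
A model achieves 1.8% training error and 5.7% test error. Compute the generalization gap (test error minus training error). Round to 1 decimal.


Generalization gap = test_error - train_error
= 5.7 - 1.8
= 3.9%
A moderate gap.

3.9


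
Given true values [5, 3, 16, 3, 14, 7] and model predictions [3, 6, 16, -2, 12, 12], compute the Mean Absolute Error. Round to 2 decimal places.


Absolute errors: [2, 3, 0, 5, 2, 5]
Sum of absolute errors = 17
MAE = 17 / 6 = 2.83

2.83


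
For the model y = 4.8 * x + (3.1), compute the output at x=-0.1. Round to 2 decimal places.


y = 4.8 * -0.1 + (3.1)
= -0.48 + (3.1)
= 2.62

2.62


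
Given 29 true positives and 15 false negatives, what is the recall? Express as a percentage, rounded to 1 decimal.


Recall = TP / (TP + FN) * 100
= 29 / (29 + 15)
= 29 / 44
= 0.6591
= 65.9%

65.9


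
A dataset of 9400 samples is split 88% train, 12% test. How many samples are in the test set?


Train samples = 9400 * 88% = 8272
Test samples = 9400 - 8272
= 1128

1128


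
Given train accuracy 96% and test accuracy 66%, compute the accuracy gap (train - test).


Gap = train_accuracy - test_accuracy
= 96 - 66
= 30%
This large gap strongly indicates overfitting.

30


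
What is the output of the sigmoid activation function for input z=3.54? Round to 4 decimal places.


sigmoid(z) = 1 / (1 + exp(-z))
exp(-(3.54)) = exp(-3.54) = 0.029
1 + 0.029 = 1.029
1 / 1.029 = 0.9718

0.9718


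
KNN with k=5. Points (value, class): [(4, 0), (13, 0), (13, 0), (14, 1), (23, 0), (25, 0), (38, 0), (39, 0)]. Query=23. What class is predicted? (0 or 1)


Distances from query 23:
Point 23 (class 0): distance = 0
Point 25 (class 0): distance = 2
Point 14 (class 1): distance = 9
Point 13 (class 0): distance = 10
Point 13 (class 0): distance = 10
K=5 nearest neighbors: classes = [0, 0, 1, 0, 0]
Votes for class 1: 1 / 5
Majority vote => class 0

0


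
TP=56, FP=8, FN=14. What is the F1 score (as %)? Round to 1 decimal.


Precision = TP / (TP + FP) = 56 / 64 = 0.875
Recall = TP / (TP + FN) = 56 / 70 = 0.8
F1 = 2 * P * R / (P + R)
= 2 * 0.875 * 0.8 / (0.875 + 0.8)
= 1.4 / 1.675
= 0.8358
As percentage: 83.6%

83.6


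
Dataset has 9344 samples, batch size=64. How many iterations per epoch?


Iterations per epoch = dataset_size / batch_size
= 9344 / 64
= 146

146


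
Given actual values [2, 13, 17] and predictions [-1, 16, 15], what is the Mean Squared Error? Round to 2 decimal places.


Differences: [3, -3, 2]
Squared errors: [9, 9, 4]
Sum of squared errors = 22
MSE = 22 / 3 = 7.33

7.33


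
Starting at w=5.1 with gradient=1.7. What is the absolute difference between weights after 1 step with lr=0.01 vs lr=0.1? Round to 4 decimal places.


With lr=0.01: w_new = 5.1 - 0.01 * 1.7 = 5.083
With lr=0.1: w_new = 5.1 - 0.1 * 1.7 = 4.93
Absolute difference = |5.083 - 4.93|
= 0.1530

0.1530


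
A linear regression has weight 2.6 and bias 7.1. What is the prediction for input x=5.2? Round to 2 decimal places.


y = 2.6 * 5.2 + (7.1)
= 13.52 + (7.1)
= 20.62

20.62


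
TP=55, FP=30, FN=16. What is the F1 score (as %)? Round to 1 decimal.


Precision = TP / (TP + FP) = 55 / 85 = 0.6471
Recall = TP / (TP + FN) = 55 / 71 = 0.7746
F1 = 2 * P * R / (P + R)
= 2 * 0.6471 * 0.7746 / (0.6471 + 0.7746)
= 1.0025 / 1.4217
= 0.7051
As percentage: 70.5%

70.5


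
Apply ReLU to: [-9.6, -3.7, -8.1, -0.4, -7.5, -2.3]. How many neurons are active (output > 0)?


ReLU(x) = max(0, x) for each element:
ReLU(-9.6) = 0
ReLU(-3.7) = 0
ReLU(-8.1) = 0
ReLU(-0.4) = 0
ReLU(-7.5) = 0
ReLU(-2.3) = 0
Active neurons (>0): 0

0


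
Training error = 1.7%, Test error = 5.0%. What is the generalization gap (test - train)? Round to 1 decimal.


Generalization gap = test_error - train_error
= 5.0 - 1.7
= 3.3%
A moderate gap.

3.3


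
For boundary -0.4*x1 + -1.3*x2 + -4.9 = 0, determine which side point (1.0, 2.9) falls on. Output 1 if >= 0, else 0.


Compute -0.4 * 1.0 + -1.3 * 2.9 + -4.9
= -0.4 + -3.77 + -4.9
= -9.07
Since -9.07 < 0, the point is on the negative side.

0


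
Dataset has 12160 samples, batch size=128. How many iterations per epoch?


Iterations per epoch = dataset_size / batch_size
= 12160 / 128
= 95

95


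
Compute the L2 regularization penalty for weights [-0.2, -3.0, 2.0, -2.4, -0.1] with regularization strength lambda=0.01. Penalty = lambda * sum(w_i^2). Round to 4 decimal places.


Squaring each weight:
(-0.2)^2 = 0.04
(-3.0)^2 = 9.0
2.0^2 = 4.0
(-2.4)^2 = 5.76
(-0.1)^2 = 0.01
Sum of squares = 18.81
Penalty = 0.01 * 18.81 = 0.1881

0.1881


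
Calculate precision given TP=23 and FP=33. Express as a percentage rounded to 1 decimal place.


Precision = TP / (TP + FP) * 100
= 23 / (23 + 33)
= 23 / 56
= 0.4107
= 41.1%

41.1


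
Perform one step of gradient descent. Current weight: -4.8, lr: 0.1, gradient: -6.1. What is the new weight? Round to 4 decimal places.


w_new = w_old - lr * gradient
= -4.8 - 0.1 * -6.1
= -4.8 - (-0.61)
= -4.1900

-4.1900


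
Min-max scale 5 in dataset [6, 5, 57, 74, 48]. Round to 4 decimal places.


Min = 5, Max = 74
Range = 74 - 5 = 69
Scaled = (x - min) / (max - min)
= (5 - 5) / 69
= 0 / 69
= 0.0000

0.0000


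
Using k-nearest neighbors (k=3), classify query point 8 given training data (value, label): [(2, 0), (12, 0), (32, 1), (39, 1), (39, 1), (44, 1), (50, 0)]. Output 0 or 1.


Distances from query 8:
Point 12 (class 0): distance = 4
Point 2 (class 0): distance = 6
Point 32 (class 1): distance = 24
K=3 nearest neighbors: classes = [0, 0, 1]
Votes for class 1: 1 / 3
Majority vote => class 0

0


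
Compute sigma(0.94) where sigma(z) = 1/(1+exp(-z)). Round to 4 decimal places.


sigmoid(z) = 1 / (1 + exp(-z))
exp(-(0.94)) = exp(-0.94) = 0.3906
1 + 0.3906 = 1.3906
1 / 1.3906 = 0.7191

0.7191


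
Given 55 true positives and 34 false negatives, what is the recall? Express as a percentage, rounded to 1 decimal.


Recall = TP / (TP + FN) * 100
= 55 / (55 + 34)
= 55 / 89
= 0.618
= 61.8%

61.8


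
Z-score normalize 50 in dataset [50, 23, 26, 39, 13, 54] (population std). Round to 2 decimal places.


Mean = (50 + 23 + 26 + 39 + 13 + 54) / 6 = 34.1667
Variance = sum((x_i - mean)^2) / n = 217.8056
Std = sqrt(217.8056) = 14.7582
Z = (x - mean) / std
= (50 - 34.1667) / 14.7582
= 15.8333 / 14.7582
= 1.07

1.07


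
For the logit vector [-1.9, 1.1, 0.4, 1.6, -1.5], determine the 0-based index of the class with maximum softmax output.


Softmax is a monotonic transformation, so it preserves the argmax.
We need to find the index of the maximum logit.
Index 0: -1.9
Index 1: 1.1
Index 2: 0.4
Index 3: 1.6
Index 4: -1.5
Maximum logit = 1.6 at index 3

3


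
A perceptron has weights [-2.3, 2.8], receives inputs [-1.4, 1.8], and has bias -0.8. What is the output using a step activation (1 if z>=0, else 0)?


z = w . x + b
= -2.3*-1.4 + 2.8*1.8 + -0.8
= 3.22 + 5.04 + -0.8
= 8.26 + -0.8
= 7.46
Since z = 7.46 >= 0, output = 1

1


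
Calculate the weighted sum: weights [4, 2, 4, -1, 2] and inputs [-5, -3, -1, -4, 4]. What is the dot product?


Element-wise products:
4 * -5 = -20
2 * -3 = -6
4 * -1 = -4
-1 * -4 = 4
2 * 4 = 8
Sum = -20 + -6 + -4 + 4 + 8
= -18

-18


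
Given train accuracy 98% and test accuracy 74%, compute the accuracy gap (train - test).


Gap = train_accuracy - test_accuracy
= 98 - 74
= 24%
This large gap strongly indicates overfitting.

24


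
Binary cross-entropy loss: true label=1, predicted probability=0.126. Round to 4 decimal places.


For y=1: Loss = -log(p)
= -log(0.126)
= -(-2.0715)
= 2.0715

2.0715


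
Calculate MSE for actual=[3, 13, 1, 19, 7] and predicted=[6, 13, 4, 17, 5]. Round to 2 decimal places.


Differences: [-3, 0, -3, 2, 2]
Squared errors: [9, 0, 9, 4, 4]
Sum of squared errors = 26
MSE = 26 / 5 = 5.20

5.20


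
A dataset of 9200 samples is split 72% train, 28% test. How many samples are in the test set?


Train samples = 9200 * 72% = 6624
Test samples = 9200 - 6624
= 2576

2576


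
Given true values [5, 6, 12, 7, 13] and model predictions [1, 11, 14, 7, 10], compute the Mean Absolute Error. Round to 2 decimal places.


Absolute errors: [4, 5, 2, 0, 3]
Sum of absolute errors = 14
MAE = 14 / 5 = 2.80

2.80


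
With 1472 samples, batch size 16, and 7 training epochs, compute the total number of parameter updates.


Iterations per epoch = 1472 / 16 = 92
Total updates = iterations_per_epoch * epochs
= 92 * 7
= 644

644


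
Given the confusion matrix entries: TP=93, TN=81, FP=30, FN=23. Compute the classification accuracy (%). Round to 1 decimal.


Accuracy = (TP + TN) / (TP + TN + FP + FN) * 100
= (93 + 81) / (93 + 81 + 30 + 23)
= 174 / 227
= 0.7665
= 76.7%

76.7


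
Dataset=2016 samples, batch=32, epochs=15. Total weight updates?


Iterations per epoch = 2016 / 32 = 63
Total updates = iterations_per_epoch * epochs
= 63 * 15
= 945

945


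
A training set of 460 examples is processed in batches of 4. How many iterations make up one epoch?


Iterations per epoch = dataset_size / batch_size
= 460 / 4
= 115

115


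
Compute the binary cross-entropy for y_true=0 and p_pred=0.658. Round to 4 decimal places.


For y=0: Loss = -log(1-p)
= -log(1 - 0.658)
= -log(0.342)
= -(-1.0729)
= 1.0729

1.0729


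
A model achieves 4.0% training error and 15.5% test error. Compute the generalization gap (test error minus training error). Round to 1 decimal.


Generalization gap = test_error - train_error
= 15.5 - 4.0
= 11.5%
A large gap suggests overfitting.

11.5


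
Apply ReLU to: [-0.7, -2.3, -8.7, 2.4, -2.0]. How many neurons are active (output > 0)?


ReLU(x) = max(0, x) for each element:
ReLU(-0.7) = 0
ReLU(-2.3) = 0
ReLU(-8.7) = 0
ReLU(2.4) = 2.4
ReLU(-2.0) = 0
Active neurons (>0): 1

1


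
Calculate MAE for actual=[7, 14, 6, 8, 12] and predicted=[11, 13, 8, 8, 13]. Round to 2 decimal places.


Absolute errors: [4, 1, 2, 0, 1]
Sum of absolute errors = 8
MAE = 8 / 5 = 1.60

1.60


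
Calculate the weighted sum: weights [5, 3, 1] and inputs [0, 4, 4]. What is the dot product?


Element-wise products:
5 * 0 = 0
3 * 4 = 12
1 * 4 = 4
Sum = 0 + 12 + 4
= 16

16


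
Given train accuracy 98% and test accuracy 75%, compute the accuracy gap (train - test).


Gap = train_accuracy - test_accuracy
= 98 - 75
= 23%
This large gap strongly indicates overfitting.

23


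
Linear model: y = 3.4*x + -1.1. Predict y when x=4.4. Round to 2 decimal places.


y = 3.4 * 4.4 + (-1.1)
= 14.96 + (-1.1)
= 13.86

13.86


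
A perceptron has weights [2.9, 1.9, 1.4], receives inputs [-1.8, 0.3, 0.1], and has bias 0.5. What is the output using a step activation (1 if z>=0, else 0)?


z = w . x + b
= 2.9*-1.8 + 1.9*0.3 + 1.4*0.1 + 0.5
= -5.22 + 0.57 + 0.14 + 0.5
= -4.51 + 0.5
= -4.01
Since z = -4.01 < 0, output = 0

0


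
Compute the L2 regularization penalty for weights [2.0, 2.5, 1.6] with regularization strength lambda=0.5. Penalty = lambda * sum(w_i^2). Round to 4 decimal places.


Squaring each weight:
2.0^2 = 4.0
2.5^2 = 6.25
1.6^2 = 2.56
Sum of squares = 12.81
Penalty = 0.5 * 12.81 = 6.4050

6.4050


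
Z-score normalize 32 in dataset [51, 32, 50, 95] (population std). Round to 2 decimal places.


Mean = (51 + 32 + 50 + 95) / 4 = 57.0
Variance = sum((x_i - mean)^2) / n = 538.5
Std = sqrt(538.5) = 23.2056
Z = (x - mean) / std
= (32 - 57.0) / 23.2056
= -25.0 / 23.2056
= -1.08

-1.08


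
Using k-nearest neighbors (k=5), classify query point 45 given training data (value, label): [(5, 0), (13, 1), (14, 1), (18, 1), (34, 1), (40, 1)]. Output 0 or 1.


Distances from query 45:
Point 40 (class 1): distance = 5
Point 34 (class 1): distance = 11
Point 18 (class 1): distance = 27
Point 14 (class 1): distance = 31
Point 13 (class 1): distance = 32
K=5 nearest neighbors: classes = [1, 1, 1, 1, 1]
Votes for class 1: 5 / 5
Majority vote => class 1

1


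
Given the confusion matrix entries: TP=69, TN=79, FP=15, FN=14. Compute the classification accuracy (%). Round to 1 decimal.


Accuracy = (TP + TN) / (TP + TN + FP + FN) * 100
= (69 + 79) / (69 + 79 + 15 + 14)
= 148 / 177
= 0.8362
= 83.6%

83.6


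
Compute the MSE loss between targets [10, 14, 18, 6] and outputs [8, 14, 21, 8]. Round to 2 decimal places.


Differences: [2, 0, -3, -2]
Squared errors: [4, 0, 9, 4]
Sum of squared errors = 17
MSE = 17 / 4 = 4.25

4.25


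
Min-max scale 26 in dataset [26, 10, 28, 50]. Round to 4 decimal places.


Min = 10, Max = 50
Range = 50 - 10 = 40
Scaled = (x - min) / (max - min)
= (26 - 10) / 40
= 16 / 40
= 0.4000

0.4000


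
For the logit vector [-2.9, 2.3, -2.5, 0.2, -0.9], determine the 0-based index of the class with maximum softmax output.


Softmax is a monotonic transformation, so it preserves the argmax.
We need to find the index of the maximum logit.
Index 0: -2.9
Index 1: 2.3
Index 2: -2.5
Index 3: 0.2
Index 4: -0.9
Maximum logit = 2.3 at index 1

1


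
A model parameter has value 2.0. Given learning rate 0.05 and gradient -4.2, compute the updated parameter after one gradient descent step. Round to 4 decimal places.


w_new = w_old - lr * gradient
= 2.0 - 0.05 * -4.2
= 2.0 - (-0.21)
= 2.2100

2.2100


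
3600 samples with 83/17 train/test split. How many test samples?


Train samples = 3600 * 83% = 2988
Test samples = 3600 - 2988
= 612

612


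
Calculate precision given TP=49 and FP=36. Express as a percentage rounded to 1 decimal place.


Precision = TP / (TP + FP) * 100
= 49 / (49 + 36)
= 49 / 85
= 0.5765
= 57.6%

57.6


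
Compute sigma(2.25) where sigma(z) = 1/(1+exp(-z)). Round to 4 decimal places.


sigmoid(z) = 1 / (1 + exp(-z))
exp(-(2.25)) = exp(-2.25) = 0.1054
1 + 0.1054 = 1.1054
1 / 1.1054 = 0.9047

0.9047


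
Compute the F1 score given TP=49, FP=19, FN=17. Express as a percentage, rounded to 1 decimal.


Precision = TP / (TP + FP) = 49 / 68 = 0.7206
Recall = TP / (TP + FN) = 49 / 66 = 0.7424
F1 = 2 * P * R / (P + R)
= 2 * 0.7206 * 0.7424 / (0.7206 + 0.7424)
= 1.07 / 1.463
= 0.7313
As percentage: 73.1%

73.1


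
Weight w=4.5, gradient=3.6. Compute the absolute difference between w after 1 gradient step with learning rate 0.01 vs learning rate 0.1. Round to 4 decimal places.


With lr=0.01: w_new = 4.5 - 0.01 * 3.6 = 4.464
With lr=0.1: w_new = 4.5 - 0.1 * 3.6 = 4.14
Absolute difference = |4.464 - 4.14|
= 0.3240

0.3240


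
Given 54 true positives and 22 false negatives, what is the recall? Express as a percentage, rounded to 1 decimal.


Recall = TP / (TP + FN) * 100
= 54 / (54 + 22)
= 54 / 76
= 0.7105
= 71.1%

71.1


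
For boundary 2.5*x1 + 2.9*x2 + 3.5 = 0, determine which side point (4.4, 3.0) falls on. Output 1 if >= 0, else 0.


Compute 2.5 * 4.4 + 2.9 * 3.0 + 3.5
= 11.0 + 8.7 + 3.5
= 23.2
Since 23.2 >= 0, the point is on the positive side.

1


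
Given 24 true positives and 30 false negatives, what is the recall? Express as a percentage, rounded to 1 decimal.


Recall = TP / (TP + FN) * 100
= 24 / (24 + 30)
= 24 / 54
= 0.4444
= 44.4%

44.4


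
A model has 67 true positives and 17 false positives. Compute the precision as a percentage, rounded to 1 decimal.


Precision = TP / (TP + FP) * 100
= 67 / (67 + 17)
= 67 / 84
= 0.7976
= 79.8%

79.8


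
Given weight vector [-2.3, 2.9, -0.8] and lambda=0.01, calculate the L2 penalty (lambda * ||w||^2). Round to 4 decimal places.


Squaring each weight:
(-2.3)^2 = 5.29
2.9^2 = 8.41
(-0.8)^2 = 0.64
Sum of squares = 14.34
Penalty = 0.01 * 14.34 = 0.1434

0.1434


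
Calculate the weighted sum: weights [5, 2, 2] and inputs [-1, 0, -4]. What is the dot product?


Element-wise products:
5 * -1 = -5
2 * 0 = 0
2 * -4 = -8
Sum = -5 + 0 + -8
= -13

-13


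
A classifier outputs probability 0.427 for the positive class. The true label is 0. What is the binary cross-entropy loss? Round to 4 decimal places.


For y=0: Loss = -log(1-p)
= -log(1 - 0.427)
= -log(0.573)
= -(-0.5569)
= 0.5569

0.5569


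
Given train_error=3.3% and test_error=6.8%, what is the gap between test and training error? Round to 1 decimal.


Generalization gap = test_error - train_error
= 6.8 - 3.3
= 3.5%
A moderate gap.

3.5


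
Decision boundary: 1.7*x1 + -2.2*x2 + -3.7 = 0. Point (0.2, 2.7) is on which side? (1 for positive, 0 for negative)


Compute 1.7 * 0.2 + -2.2 * 2.7 + -3.7
= 0.34 + -5.94 + -3.7
= -9.3
Since -9.3 < 0, the point is on the negative side.

0


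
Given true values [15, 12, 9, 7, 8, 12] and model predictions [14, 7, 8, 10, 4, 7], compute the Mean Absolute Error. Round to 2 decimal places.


Absolute errors: [1, 5, 1, 3, 4, 5]
Sum of absolute errors = 19
MAE = 19 / 6 = 3.17

3.17


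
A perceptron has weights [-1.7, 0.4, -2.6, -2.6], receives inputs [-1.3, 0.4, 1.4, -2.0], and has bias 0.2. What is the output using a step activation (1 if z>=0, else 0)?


z = w . x + b
= -1.7*-1.3 + 0.4*0.4 + -2.6*1.4 + -2.6*-2.0 + 0.2
= 2.21 + 0.16 + -3.64 + 5.2 + 0.2
= 3.93 + 0.2
= 4.13
Since z = 4.13 >= 0, output = 1

1


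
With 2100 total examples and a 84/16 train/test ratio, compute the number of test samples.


Train samples = 2100 * 84% = 1764
Test samples = 2100 - 1764
= 336

336


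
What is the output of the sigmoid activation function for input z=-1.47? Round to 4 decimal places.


sigmoid(z) = 1 / (1 + exp(-z))
exp(-(-1.47)) = exp(1.47) = 4.3492
1 + 4.3492 = 5.3492
1 / 5.3492 = 0.1869

0.1869


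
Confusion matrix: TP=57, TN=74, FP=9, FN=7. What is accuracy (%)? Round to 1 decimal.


Accuracy = (TP + TN) / (TP + TN + FP + FN) * 100
= (57 + 74) / (57 + 74 + 9 + 7)
= 131 / 147
= 0.8912
= 89.1%

89.1


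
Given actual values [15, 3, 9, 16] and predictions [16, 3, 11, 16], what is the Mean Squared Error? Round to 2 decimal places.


Differences: [-1, 0, -2, 0]
Squared errors: [1, 0, 4, 0]
Sum of squared errors = 5
MSE = 5 / 4 = 1.25

1.25


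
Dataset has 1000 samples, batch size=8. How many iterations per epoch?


Iterations per epoch = dataset_size / batch_size
= 1000 / 8
= 125

125


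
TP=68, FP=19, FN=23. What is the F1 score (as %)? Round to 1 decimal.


Precision = TP / (TP + FP) = 68 / 87 = 0.7816
Recall = TP / (TP + FN) = 68 / 91 = 0.7473
F1 = 2 * P * R / (P + R)
= 2 * 0.7816 * 0.7473 / (0.7816 + 0.7473)
= 1.1681 / 1.5289
= 0.764
As percentage: 76.4%

76.4


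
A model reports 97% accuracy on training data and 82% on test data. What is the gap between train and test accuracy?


Gap = train_accuracy - test_accuracy
= 97 - 82
= 15%
This gap suggests the model is overfitting.

15


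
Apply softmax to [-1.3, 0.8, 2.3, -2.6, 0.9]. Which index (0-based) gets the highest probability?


Softmax is a monotonic transformation, so it preserves the argmax.
We need to find the index of the maximum logit.
Index 0: -1.3
Index 1: 0.8
Index 2: 2.3
Index 3: -2.6
Index 4: 0.9
Maximum logit = 2.3 at index 2

2


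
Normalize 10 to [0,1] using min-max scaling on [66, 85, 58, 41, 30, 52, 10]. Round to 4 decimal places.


Min = 10, Max = 85
Range = 85 - 10 = 75
Scaled = (x - min) / (max - min)
= (10 - 10) / 75
= 0 / 75
= 0.0000

0.0000


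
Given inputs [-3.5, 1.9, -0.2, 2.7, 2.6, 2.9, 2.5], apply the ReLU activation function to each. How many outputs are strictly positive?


ReLU(x) = max(0, x) for each element:
ReLU(-3.5) = 0
ReLU(1.9) = 1.9
ReLU(-0.2) = 0
ReLU(2.7) = 2.7
ReLU(2.6) = 2.6
ReLU(2.9) = 2.9
ReLU(2.5) = 2.5
Active neurons (>0): 5

5


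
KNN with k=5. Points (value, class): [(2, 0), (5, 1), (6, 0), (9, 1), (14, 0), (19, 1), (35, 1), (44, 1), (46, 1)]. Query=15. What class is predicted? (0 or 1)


Distances from query 15:
Point 14 (class 0): distance = 1
Point 19 (class 1): distance = 4
Point 9 (class 1): distance = 6
Point 6 (class 0): distance = 9
Point 5 (class 1): distance = 10
K=5 nearest neighbors: classes = [0, 1, 1, 0, 1]
Votes for class 1: 3 / 5
Majority vote => class 1

1


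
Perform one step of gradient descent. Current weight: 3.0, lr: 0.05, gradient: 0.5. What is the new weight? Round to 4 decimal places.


w_new = w_old - lr * gradient
= 3.0 - 0.05 * 0.5
= 3.0 - (0.025)
= 2.9750

2.9750


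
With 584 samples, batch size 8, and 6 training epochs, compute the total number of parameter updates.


Iterations per epoch = 584 / 8 = 73
Total updates = iterations_per_epoch * epochs
= 73 * 6
= 438

438


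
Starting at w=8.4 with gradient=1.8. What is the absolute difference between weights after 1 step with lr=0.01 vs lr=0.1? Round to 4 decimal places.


With lr=0.01: w_new = 8.4 - 0.01 * 1.8 = 8.382
With lr=0.1: w_new = 8.4 - 0.1 * 1.8 = 8.22
Absolute difference = |8.382 - 8.22|
= 0.1620

0.1620


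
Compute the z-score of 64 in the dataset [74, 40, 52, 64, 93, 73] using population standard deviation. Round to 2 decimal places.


Mean = (74 + 40 + 52 + 64 + 93 + 73) / 6 = 66.0
Variance = sum((x_i - mean)^2) / n = 286.3333
Std = sqrt(286.3333) = 16.9214
Z = (x - mean) / std
= (64 - 66.0) / 16.9214
= -2.0 / 16.9214
= -0.12

-0.12


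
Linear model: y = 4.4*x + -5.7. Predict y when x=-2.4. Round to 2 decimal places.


y = 4.4 * -2.4 + (-5.7)
= -10.56 + (-5.7)
= -16.26

-16.26


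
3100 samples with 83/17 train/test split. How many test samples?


Train samples = 3100 * 83% = 2573
Test samples = 3100 - 2573
= 527

527


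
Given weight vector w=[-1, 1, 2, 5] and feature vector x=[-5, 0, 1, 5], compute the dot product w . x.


Element-wise products:
-1 * -5 = 5
1 * 0 = 0
2 * 1 = 2
5 * 5 = 25
Sum = 5 + 0 + 2 + 25
= 32

32


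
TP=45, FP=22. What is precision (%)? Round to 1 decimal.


Precision = TP / (TP + FP) * 100
= 45 / (45 + 22)
= 45 / 67
= 0.6716
= 67.2%

67.2


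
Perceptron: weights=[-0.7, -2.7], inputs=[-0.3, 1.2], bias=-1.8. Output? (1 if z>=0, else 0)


z = w . x + b
= -0.7*-0.3 + -2.7*1.2 + -1.8
= 0.21 + -3.24 + -1.8
= -3.03 + -1.8
= -4.83
Since z = -4.83 < 0, output = 0

0


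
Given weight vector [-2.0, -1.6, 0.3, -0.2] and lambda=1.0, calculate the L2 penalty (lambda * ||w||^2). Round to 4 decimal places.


Squaring each weight:
(-2.0)^2 = 4.0
(-1.6)^2 = 2.56
0.3^2 = 0.09
(-0.2)^2 = 0.04
Sum of squares = 6.69
Penalty = 1.0 * 6.69 = 6.6900

6.6900


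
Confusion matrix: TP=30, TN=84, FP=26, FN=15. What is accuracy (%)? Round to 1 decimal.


Accuracy = (TP + TN) / (TP + TN + FP + FN) * 100
= (30 + 84) / (30 + 84 + 26 + 15)
= 114 / 155
= 0.7355
= 73.5%

73.5


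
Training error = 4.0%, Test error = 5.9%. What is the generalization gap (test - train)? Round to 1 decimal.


Generalization gap = test_error - train_error
= 5.9 - 4.0
= 1.9%
A small gap suggests good generalization.

1.9


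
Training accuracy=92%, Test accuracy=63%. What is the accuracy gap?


Gap = train_accuracy - test_accuracy
= 92 - 63
= 29%
This large gap strongly indicates overfitting.

29


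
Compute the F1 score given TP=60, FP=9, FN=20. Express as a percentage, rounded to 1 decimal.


Precision = TP / (TP + FP) = 60 / 69 = 0.8696
Recall = TP / (TP + FN) = 60 / 80 = 0.75
F1 = 2 * P * R / (P + R)
= 2 * 0.8696 * 0.75 / (0.8696 + 0.75)
= 1.3043 / 1.6196
= 0.8054
As percentage: 80.5%

80.5


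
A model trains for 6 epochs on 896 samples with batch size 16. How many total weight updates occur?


Iterations per epoch = 896 / 16 = 56
Total updates = iterations_per_epoch * epochs
= 56 * 6
= 336

336
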